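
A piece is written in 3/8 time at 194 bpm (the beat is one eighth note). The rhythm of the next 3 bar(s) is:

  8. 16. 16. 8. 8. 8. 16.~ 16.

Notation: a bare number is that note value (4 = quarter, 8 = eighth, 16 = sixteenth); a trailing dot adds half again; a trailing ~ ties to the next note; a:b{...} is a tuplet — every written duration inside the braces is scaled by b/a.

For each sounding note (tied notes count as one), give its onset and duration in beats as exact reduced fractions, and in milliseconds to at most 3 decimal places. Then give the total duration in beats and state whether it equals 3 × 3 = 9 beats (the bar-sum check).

1) 0.0ms=0b +463.918ms=3/2b
2) 463.918ms=3/2b +231.959ms=3/4b
3) 695.876ms=9/4b +231.959ms=3/4b
4) 927.835ms=3b +463.918ms=3/2b
5) 1391.753ms=9/2b +463.918ms=3/2b
6) 1855.67ms=6b +463.918ms=3/2b
7) 2319.588ms=15/2b +463.918ms=3/2b
Σ=9b of 9 (194bpm 3/8) — PASS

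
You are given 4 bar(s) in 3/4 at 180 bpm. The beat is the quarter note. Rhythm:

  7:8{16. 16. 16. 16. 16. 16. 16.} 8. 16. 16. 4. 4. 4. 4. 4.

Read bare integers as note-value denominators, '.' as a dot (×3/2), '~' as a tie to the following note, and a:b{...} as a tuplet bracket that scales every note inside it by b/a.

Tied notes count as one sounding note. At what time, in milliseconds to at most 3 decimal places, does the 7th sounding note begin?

note 7 onset = 18/7b = 857.143ms

1. 0.0ms @ 0 + 142.857ms (3/7)
2. 142.857ms @ 3/7 + 142.857ms (3/7)
3. 285.714ms @ 6/7 + 142.857ms (3/7)
4. 428.571ms @ 9/7 + 142.857ms (3/7)
5. 571.429ms @ 12/7 + 142.857ms (3/7)
6. 714.286ms @ 15/7 + 142.857ms (3/7)
7. 857.143ms @ 18/7 + 142.857ms (3/7)
8. 1000.0ms @ 3 + 250.0ms (3/4)
9. 1250.0ms @ 15/4 + 125.0ms (3/8)
10. 1375.0ms @ 33/8 + 125.0ms (3/8)
11. 1500.0ms @ 9/2 + 500.0ms (3/2)
12. 2000.0ms @ 6 + 500.0ms (3/2)
13. 2500.0ms @ 15/2 + 500.0ms (3/2)
14. 3000.0ms @ 9 + 500.0ms (3/2)
15. 3500.0ms @ 21/2 + 500.0ms (3/2)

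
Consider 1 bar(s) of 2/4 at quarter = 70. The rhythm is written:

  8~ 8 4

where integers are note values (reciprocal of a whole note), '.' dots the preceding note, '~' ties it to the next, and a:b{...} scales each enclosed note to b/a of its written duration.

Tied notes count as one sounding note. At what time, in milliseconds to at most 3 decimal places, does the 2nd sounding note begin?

1. 0.0ms @ 0 + 857.143ms (1)
2. 857.143ms @ 1 + 857.143ms (1)

note 2 onset = 1b = 857.143ms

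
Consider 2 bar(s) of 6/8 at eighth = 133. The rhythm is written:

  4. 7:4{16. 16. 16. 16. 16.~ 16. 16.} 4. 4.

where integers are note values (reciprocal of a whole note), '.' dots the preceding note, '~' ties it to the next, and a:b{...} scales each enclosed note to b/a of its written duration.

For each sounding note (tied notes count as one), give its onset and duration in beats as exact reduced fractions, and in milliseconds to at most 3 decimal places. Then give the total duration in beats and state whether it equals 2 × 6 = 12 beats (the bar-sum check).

1) 0.0ms=0b +1353.383ms=3b
2) 1353.383ms=3b +193.34ms=3/7b
3) 1546.724ms=24/7b +193.34ms=3/7b
4) 1740.064ms=27/7b +193.34ms=3/7b
5) 1933.405ms=30/7b +193.34ms=3/7b
6) 2126.745ms=33/7b +386.681ms=6/7b
7) 2513.426ms=39/7b +193.34ms=3/7b
8) 2706.767ms=6b +1353.383ms=3b
9) 4060.15ms=9b +1353.383ms=3b
Σ=12b of 12 (133bpm 6/8) — PASS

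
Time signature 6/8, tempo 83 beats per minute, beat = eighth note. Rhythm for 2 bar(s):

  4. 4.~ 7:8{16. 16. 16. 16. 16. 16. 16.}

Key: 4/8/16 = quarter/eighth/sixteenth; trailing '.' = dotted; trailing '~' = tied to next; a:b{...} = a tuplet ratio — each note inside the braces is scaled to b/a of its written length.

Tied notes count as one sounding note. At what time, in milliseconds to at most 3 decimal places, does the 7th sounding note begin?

note 7 onset = 72/7b = 7435.456ms

1. 0.0ms @ 0 + 2168.675ms (3)
2. 2168.675ms @ 3 + 2788.296ms (27/7)
3. 4956.971ms @ 48/7 + 619.621ms (6/7)
4. 5576.592ms @ 54/7 + 619.621ms (6/7)
5. 6196.213ms @ 60/7 + 619.621ms (6/7)
6. 6815.835ms @ 66/7 + 619.621ms (6/7)
7. 7435.456ms @ 72/7 + 619.621ms (6/7)
8. 8055.077ms @ 78/7 + 619.621ms (6/7)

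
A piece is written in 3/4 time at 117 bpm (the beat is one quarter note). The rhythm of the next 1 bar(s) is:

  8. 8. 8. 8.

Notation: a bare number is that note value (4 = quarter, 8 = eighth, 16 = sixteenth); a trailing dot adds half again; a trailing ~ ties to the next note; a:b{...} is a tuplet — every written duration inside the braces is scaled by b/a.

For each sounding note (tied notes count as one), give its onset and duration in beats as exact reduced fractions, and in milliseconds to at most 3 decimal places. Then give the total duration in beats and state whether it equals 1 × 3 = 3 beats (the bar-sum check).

1) 0.0ms=0b +384.615ms=3/4b
2) 384.615ms=3/4b +384.615ms=3/4b
3) 769.231ms=3/2b +384.615ms=3/4b
4) 1153.846ms=9/4b +384.615ms=3/4b
Σ=3b of 3 (117bpm 3/4) — PASS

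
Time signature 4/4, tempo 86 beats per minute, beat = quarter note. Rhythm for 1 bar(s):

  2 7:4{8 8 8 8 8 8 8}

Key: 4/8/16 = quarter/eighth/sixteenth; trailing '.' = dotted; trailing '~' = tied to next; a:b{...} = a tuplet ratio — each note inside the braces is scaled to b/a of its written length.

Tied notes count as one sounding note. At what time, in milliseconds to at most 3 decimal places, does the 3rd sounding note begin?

note 3 onset = 16/7b = 1594.684ms

1. 0.0ms @ 0 + 1395.349ms (2)
2. 1395.349ms @ 2 + 199.336ms (2/7)
3. 1594.684ms @ 16/7 + 199.336ms (2/7)
4. 1794.02ms @ 18/7 + 199.336ms (2/7)
5. 1993.355ms @ 20/7 + 199.336ms (2/7)
6. 2192.691ms @ 22/7 + 199.336ms (2/7)
7. 2392.027ms @ 24/7 + 199.336ms (2/7)
8. 2591.362ms @ 26/7 + 199.336ms (2/7)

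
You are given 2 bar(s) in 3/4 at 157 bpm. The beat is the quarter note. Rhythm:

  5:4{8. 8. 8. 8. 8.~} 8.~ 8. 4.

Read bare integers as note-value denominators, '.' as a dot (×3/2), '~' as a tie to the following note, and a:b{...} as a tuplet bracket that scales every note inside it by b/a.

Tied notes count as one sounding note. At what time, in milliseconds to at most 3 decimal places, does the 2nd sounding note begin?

note 2 onset = 3/5b = 229.299ms

1. 0.0ms @ 0 + 229.299ms (3/5)
2. 229.299ms @ 3/5 + 229.299ms (3/5)
3. 458.599ms @ 6/5 + 229.299ms (3/5)
4. 687.898ms @ 9/5 + 229.299ms (3/5)
5. 917.197ms @ 12/5 + 802.548ms (21/10)
6. 1719.745ms @ 9/2 + 573.248ms (3/2)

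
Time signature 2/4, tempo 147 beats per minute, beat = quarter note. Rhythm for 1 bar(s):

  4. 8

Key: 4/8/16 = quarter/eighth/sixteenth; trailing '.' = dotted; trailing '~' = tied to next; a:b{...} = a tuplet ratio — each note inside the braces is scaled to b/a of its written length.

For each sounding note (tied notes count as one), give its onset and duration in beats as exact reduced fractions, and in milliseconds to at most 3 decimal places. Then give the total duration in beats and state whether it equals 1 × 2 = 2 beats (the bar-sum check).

1) 0.0ms=0b +612.245ms=3/2b
2) 612.245ms=3/2b +204.082ms=1/2b
Σ=2b of 2 (147bpm 2/4) — PASS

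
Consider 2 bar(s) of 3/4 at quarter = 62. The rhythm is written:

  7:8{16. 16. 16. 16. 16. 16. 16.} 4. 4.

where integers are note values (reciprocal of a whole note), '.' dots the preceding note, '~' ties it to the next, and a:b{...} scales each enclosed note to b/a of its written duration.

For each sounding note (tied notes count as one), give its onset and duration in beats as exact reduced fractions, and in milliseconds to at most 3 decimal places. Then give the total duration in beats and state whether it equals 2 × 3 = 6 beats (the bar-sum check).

1) 0.0ms=0b +414.747ms=3/7b
2) 414.747ms=3/7b +414.747ms=3/7b
3) 829.493ms=6/7b +414.747ms=3/7b
4) 1244.24ms=9/7b +414.747ms=3/7b
5) 1658.986ms=12/7b +414.747ms=3/7b
6) 2073.733ms=15/7b +414.747ms=3/7b
7) 2488.479ms=18/7b +414.747ms=3/7b
8) 2903.226ms=3b +1451.613ms=3/2b
9) 4354.839ms=9/2b +1451.613ms=3/2b
Σ=6b of 6 (62bpm 3/4) — PASS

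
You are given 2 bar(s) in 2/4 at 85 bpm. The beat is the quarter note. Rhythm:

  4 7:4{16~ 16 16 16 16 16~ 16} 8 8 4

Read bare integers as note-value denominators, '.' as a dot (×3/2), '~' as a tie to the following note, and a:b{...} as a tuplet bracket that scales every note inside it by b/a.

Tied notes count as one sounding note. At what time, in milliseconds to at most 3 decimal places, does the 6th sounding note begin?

1. 0.0ms @ 0 + 705.882ms (1)
2. 705.882ms @ 1 + 201.681ms (2/7)
3. 907.563ms @ 9/7 + 100.84ms (1/7)
4. 1008.403ms @ 10/7 + 100.84ms (1/7)
5. 1109.244ms @ 11/7 + 100.84ms (1/7)
6. 1210.084ms @ 12/7 + 201.681ms (2/7)
7. 1411.765ms @ 2 + 352.941ms (1/2)
8. 1764.706ms @ 5/2 + 352.941ms (1/2)
9. 2117.647ms @ 3 + 705.882ms (1)

note 6 onset = 12/7b = 1210.084ms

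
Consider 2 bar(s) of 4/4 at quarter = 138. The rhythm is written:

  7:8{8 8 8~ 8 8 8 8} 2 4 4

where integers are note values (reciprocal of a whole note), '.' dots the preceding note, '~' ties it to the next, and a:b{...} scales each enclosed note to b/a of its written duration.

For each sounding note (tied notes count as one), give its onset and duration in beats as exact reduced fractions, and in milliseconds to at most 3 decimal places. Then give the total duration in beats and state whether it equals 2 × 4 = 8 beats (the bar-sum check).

1) 0.0ms=0b +248.447ms=4/7b
2) 248.447ms=4/7b +248.447ms=4/7b
3) 496.894ms=8/7b +496.894ms=8/7b
4) 993.789ms=16/7b +248.447ms=4/7b
5) 1242.236ms=20/7b +248.447ms=4/7b
6) 1490.683ms=24/7b +248.447ms=4/7b
7) 1739.13ms=4b +869.565ms=2b
8) 2608.696ms=6b +434.783ms=1b
9) 3043.478ms=7b +434.783ms=1b
Σ=8b of 8 (138bpm 4/4) — PASS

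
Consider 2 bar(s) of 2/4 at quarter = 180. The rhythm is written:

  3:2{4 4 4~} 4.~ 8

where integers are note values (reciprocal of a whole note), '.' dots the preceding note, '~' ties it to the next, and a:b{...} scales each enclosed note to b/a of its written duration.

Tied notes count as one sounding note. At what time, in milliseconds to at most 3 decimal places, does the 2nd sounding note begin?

note 2 onset = 2/3b = 222.222ms

1. 0.0ms @ 0 + 222.222ms (2/3)
2. 222.222ms @ 2/3 + 222.222ms (2/3)
3. 444.444ms @ 4/3 + 888.889ms (8/3)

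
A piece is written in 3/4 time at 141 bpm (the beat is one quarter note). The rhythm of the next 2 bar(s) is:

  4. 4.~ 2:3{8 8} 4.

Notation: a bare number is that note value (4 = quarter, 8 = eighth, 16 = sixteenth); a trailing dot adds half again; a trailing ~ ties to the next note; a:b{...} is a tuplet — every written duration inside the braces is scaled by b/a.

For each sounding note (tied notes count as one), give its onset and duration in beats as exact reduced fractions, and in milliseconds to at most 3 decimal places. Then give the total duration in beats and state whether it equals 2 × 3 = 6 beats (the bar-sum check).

1) 0.0ms=0b +638.298ms=3/2b
2) 638.298ms=3/2b +957.447ms=9/4b
3) 1595.745ms=15/4b +319.149ms=3/4b
4) 1914.894ms=9/2b +638.298ms=3/2b
Σ=6b of 6 (141bpm 3/4) — PASS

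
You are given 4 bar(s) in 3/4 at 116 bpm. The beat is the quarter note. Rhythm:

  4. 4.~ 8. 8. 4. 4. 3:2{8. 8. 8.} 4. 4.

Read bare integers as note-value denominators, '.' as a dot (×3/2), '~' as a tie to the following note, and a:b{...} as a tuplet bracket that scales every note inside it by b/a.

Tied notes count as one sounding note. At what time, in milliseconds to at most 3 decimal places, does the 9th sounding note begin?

1. 0.0ms @ 0 + 775.862ms (3/2)
2. 775.862ms @ 3/2 + 1163.793ms (9/4)
3. 1939.655ms @ 15/4 + 387.931ms (3/4)
4. 2327.586ms @ 9/2 + 775.862ms (3/2)
5. 3103.448ms @ 6 + 775.862ms (3/2)
6. 3879.31ms @ 15/2 + 258.621ms (1/2)
7. 4137.931ms @ 8 + 258.621ms (1/2)
8. 4396.552ms @ 17/2 + 258.621ms (1/2)
9. 4655.172ms @ 9 + 775.862ms (3/2)
10. 5431.034ms @ 21/2 + 775.862ms (3/2)

note 9 onset = 9b = 4655.172ms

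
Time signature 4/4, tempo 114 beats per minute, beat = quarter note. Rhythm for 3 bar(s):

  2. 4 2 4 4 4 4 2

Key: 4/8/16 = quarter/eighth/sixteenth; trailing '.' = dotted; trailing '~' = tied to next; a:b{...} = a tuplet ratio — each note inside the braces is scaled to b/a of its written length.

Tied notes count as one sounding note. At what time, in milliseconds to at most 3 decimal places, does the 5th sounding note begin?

note 5 onset = 7b = 3684.211ms

1. 0.0ms @ 0 + 1578.947ms (3)
2. 1578.947ms @ 3 + 526.316ms (1)
3. 2105.263ms @ 4 + 1052.632ms (2)
4. 3157.895ms @ 6 + 526.316ms (1)
5. 3684.211ms @ 7 + 526.316ms (1)
6. 4210.526ms @ 8 + 526.316ms (1)
7. 4736.842ms @ 9 + 526.316ms (1)
8. 5263.158ms @ 10 + 1052.632ms (2)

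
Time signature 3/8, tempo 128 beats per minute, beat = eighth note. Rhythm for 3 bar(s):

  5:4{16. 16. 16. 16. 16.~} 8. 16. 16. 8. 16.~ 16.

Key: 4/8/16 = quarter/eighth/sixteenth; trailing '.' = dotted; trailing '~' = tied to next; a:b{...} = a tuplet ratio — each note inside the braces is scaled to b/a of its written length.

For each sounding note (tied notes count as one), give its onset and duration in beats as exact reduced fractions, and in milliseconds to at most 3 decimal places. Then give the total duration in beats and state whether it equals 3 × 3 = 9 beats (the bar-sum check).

1) 0.0ms=0b +281.25ms=3/5b
2) 281.25ms=3/5b +281.25ms=3/5b
3) 562.5ms=6/5b +281.25ms=3/5b
4) 843.75ms=9/5b +281.25ms=3/5b
5) 1125.0ms=12/5b +984.375ms=21/10b
6) 2109.375ms=9/2b +351.562ms=3/4b
7) 2460.938ms=21/4b +351.562ms=3/4b
8) 2812.5ms=6b +703.125ms=3/2b
9) 3515.625ms=15/2b +703.125ms=3/2b
Σ=9b of 9 (128bpm 3/8) — PASS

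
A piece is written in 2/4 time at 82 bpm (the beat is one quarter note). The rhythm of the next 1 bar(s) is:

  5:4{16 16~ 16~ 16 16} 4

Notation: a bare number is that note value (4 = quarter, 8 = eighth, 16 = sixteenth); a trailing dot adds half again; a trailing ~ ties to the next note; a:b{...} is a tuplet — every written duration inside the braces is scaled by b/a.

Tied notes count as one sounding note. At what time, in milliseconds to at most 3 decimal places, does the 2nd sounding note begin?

1. 0.0ms @ 0 + 146.341ms (1/5)
2. 146.341ms @ 1/5 + 439.024ms (3/5)
3. 585.366ms @ 4/5 + 146.341ms (1/5)
4. 731.707ms @ 1 + 731.707ms (1)

note 2 onset = 1/5b = 146.341ms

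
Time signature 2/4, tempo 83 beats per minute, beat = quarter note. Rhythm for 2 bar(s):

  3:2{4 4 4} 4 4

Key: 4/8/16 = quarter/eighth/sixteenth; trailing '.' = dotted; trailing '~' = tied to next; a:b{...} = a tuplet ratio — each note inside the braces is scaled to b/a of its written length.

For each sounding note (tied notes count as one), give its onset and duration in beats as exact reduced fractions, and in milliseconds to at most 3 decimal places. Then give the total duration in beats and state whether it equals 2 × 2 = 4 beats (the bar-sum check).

1) 0.0ms=0b +481.928ms=2/3b
2) 481.928ms=2/3b +481.928ms=2/3b
3) 963.855ms=4/3b +481.928ms=2/3b
4) 1445.783ms=2b +722.892ms=1b
5) 2168.675ms=3b +722.892ms=1b
Σ=4b of 4 (83bpm 2/4) — PASS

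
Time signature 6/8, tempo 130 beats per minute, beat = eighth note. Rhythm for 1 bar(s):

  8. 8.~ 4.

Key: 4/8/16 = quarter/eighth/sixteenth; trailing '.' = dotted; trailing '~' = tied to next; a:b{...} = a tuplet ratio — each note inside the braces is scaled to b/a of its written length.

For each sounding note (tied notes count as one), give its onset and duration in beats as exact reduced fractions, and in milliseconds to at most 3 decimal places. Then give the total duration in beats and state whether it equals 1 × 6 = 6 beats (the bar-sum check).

1) 0.0ms=0b +692.308ms=3/2b
2) 692.308ms=3/2b +2076.923ms=9/2b
Σ=6b of 6 (130bpm 6/8) — PASS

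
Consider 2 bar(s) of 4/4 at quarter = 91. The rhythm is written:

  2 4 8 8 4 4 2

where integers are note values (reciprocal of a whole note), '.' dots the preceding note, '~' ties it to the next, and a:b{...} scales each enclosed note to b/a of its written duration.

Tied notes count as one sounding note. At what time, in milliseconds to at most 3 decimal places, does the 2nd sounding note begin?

note 2 onset = 2b = 1318.681ms

1. 0.0ms @ 0 + 1318.681ms (2)
2. 1318.681ms @ 2 + 659.341ms (1)
3. 1978.022ms @ 3 + 329.67ms (1/2)
4. 2307.692ms @ 7/2 + 329.67ms (1/2)
5. 2637.363ms @ 4 + 659.341ms (1)
6. 3296.703ms @ 5 + 659.341ms (1)
7. 3956.044ms @ 6 + 1318.681ms (2)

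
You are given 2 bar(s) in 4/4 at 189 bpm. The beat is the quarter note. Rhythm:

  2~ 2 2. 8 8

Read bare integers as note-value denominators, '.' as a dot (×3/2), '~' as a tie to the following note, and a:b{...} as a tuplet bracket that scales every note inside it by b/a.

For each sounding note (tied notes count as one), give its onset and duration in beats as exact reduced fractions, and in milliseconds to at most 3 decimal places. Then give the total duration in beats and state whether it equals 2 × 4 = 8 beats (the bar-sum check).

1) 0.0ms=0b +1269.841ms=4b
2) 1269.841ms=4b +952.381ms=3b
3) 2222.222ms=7b +158.73ms=1/2b
4) 2380.952ms=15/2b +158.73ms=1/2b
Σ=8b of 8 (189bpm 4/4) — PASS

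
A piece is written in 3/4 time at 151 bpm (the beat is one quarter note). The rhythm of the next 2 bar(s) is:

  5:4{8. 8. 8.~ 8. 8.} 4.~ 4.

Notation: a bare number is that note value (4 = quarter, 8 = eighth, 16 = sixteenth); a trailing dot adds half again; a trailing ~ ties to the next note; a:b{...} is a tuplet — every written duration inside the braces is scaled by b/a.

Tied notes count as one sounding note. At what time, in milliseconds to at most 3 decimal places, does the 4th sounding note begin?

note 4 onset = 12/5b = 953.642ms

1. 0.0ms @ 0 + 238.411ms (3/5)
2. 238.411ms @ 3/5 + 238.411ms (3/5)
3. 476.821ms @ 6/5 + 476.821ms (6/5)
4. 953.642ms @ 12/5 + 238.411ms (3/5)
5. 1192.053ms @ 3 + 1192.053ms (3)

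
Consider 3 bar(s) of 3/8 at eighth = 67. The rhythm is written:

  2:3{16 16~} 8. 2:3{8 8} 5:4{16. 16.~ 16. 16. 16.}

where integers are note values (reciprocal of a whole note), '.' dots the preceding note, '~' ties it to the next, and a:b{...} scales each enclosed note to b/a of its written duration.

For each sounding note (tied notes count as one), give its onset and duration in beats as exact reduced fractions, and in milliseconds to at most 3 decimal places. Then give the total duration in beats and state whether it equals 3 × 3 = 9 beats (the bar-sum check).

1) 0.0ms=0b +671.642ms=3/4b
2) 671.642ms=3/4b +2014.925ms=9/4b
3) 2686.567ms=3b +1343.284ms=3/2b
4) 4029.851ms=9/2b +1343.284ms=3/2b
5) 5373.134ms=6b +537.313ms=3/5b
6) 5910.448ms=33/5b +1074.627ms=6/5b
7) 6985.075ms=39/5b +537.313ms=3/5b
8) 7522.388ms=42/5b +537.313ms=3/5b
Σ=9b of 9 (67bpm 3/8) — PASS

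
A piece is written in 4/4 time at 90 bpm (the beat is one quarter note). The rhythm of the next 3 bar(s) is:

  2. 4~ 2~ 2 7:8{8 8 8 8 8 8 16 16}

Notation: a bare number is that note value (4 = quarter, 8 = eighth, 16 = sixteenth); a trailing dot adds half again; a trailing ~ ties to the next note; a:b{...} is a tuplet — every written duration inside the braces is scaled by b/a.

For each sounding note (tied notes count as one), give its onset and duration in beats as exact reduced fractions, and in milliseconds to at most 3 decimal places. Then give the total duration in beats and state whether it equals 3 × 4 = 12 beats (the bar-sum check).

1) 0.0ms=0b +2000.0ms=3b
2) 2000.0ms=3b +3333.333ms=5b
3) 5333.333ms=8b +380.952ms=4/7b
4) 5714.286ms=60/7b +380.952ms=4/7b
5) 6095.238ms=64/7b +380.952ms=4/7b
6) 6476.19ms=68/7b +380.952ms=4/7b
7) 6857.143ms=72/7b +380.952ms=4/7b
8) 7238.095ms=76/7b +380.952ms=4/7b
9) 7619.048ms=80/7b +190.476ms=2/7b
10) 7809.524ms=82/7b +190.476ms=2/7b
Σ=12b of 12 (90bpm 4/4) — PASS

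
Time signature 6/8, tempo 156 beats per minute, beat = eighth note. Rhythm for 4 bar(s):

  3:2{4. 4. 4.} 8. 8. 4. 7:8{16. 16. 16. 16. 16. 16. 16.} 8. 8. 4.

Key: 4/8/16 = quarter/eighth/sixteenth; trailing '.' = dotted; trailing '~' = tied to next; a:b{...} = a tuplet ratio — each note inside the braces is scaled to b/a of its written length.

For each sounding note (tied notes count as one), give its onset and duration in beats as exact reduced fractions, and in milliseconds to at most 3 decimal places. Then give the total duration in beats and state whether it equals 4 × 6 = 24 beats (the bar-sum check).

1) 0.0ms=0b +769.231ms=2b
2) 769.231ms=2b +769.231ms=2b
3) 1538.462ms=4b +769.231ms=2b
4) 2307.692ms=6b +576.923ms=3/2b
5) 2884.615ms=15/2b +576.923ms=3/2b
6) 3461.538ms=9b +1153.846ms=3b
7) 4615.385ms=12b +329.67ms=6/7b
8) 4945.055ms=90/7b +329.67ms=6/7b
9) 5274.725ms=96/7b +329.67ms=6/7b
10) 5604.396ms=102/7b +329.67ms=6/7b
11) 5934.066ms=108/7b +329.67ms=6/7b
12) 6263.736ms=114/7b +329.67ms=6/7b
13) 6593.407ms=120/7b +329.67ms=6/7b
14) 6923.077ms=18b +576.923ms=3/2b
15) 7500.0ms=39/2b +576.923ms=3/2b
16) 8076.923ms=21b +1153.846ms=3b
Σ=24b of 24 (156bpm 6/8) — PASS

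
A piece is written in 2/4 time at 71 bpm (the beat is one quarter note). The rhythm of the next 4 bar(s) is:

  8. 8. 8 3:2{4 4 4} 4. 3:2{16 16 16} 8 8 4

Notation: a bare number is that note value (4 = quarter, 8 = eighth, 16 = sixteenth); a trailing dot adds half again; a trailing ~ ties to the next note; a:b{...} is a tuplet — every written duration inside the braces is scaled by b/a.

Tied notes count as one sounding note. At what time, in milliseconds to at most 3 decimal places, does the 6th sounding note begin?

note 6 onset = 10/3b = 2816.901ms

1. 0.0ms @ 0 + 633.803ms (3/4)
2. 633.803ms @ 3/4 + 633.803ms (3/4)
3. 1267.606ms @ 3/2 + 422.535ms (1/2)
4. 1690.141ms @ 2 + 563.38ms (2/3)
5. 2253.521ms @ 8/3 + 563.38ms (2/3)
6. 2816.901ms @ 10/3 + 563.38ms (2/3)
7. 3380.282ms @ 4 + 1267.606ms (3/2)
8. 4647.887ms @ 11/2 + 140.845ms (1/6)
9. 4788.732ms @ 17/3 + 140.845ms (1/6)
10. 4929.577ms @ 35/6 + 140.845ms (1/6)
11. 5070.423ms @ 6 + 422.535ms (1/2)
12. 5492.958ms @ 13/2 + 422.535ms (1/2)
13. 5915.493ms @ 7 + 845.07ms (1)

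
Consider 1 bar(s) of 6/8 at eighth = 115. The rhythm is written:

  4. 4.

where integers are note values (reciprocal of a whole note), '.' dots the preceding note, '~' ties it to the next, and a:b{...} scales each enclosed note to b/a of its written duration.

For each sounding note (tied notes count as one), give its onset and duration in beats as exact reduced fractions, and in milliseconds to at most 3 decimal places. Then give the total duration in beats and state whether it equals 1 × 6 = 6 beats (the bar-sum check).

1) 0.0ms=0b +1565.217ms=3b
2) 1565.217ms=3b +1565.217ms=3b
Σ=6b of 6 (115bpm 6/8) — PASS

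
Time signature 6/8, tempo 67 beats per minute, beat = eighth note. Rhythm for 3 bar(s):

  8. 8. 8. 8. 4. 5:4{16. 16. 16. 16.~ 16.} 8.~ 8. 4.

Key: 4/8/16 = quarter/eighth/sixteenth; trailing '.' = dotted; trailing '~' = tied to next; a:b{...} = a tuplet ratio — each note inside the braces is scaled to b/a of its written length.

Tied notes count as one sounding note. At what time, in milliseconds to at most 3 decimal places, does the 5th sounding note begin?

1. 0.0ms @ 0 + 1343.284ms (3/2)
2. 1343.284ms @ 3/2 + 1343.284ms (3/2)
3. 2686.567ms @ 3 + 1343.284ms (3/2)
4. 4029.851ms @ 9/2 + 1343.284ms (3/2)
5. 5373.134ms @ 6 + 2686.567ms (3)
6. 8059.701ms @ 9 + 537.313ms (3/5)
7. 8597.015ms @ 48/5 + 537.313ms (3/5)
8. 9134.328ms @ 51/5 + 537.313ms (3/5)
9. 9671.642ms @ 54/5 + 1074.627ms (6/5)
10. 10746.269ms @ 12 + 2686.567ms (3)
11. 13432.836ms @ 15 + 2686.567ms (3)

note 5 onset = 6b = 5373.134ms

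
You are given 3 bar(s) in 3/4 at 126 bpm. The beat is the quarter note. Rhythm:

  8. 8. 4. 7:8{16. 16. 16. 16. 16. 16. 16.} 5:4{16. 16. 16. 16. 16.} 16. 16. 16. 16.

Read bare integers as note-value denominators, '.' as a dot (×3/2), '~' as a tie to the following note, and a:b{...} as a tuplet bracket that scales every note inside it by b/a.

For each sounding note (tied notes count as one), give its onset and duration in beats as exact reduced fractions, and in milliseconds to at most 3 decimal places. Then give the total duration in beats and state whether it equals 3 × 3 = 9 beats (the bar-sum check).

1) 0.0ms=0b +357.143ms=3/4b
2) 357.143ms=3/4b +357.143ms=3/4b
3) 714.286ms=3/2b +714.286ms=3/2b
4) 1428.571ms=3b +204.082ms=3/7b
5) 1632.653ms=24/7b +204.082ms=3/7b
6) 1836.735ms=27/7b +204.082ms=3/7b
7) 2040.816ms=30/7b +204.082ms=3/7b
8) 2244.898ms=33/7b +204.082ms=3/7b
9) 2448.98ms=36/7b +204.082ms=3/7b
10) 2653.061ms=39/7b +204.082ms=3/7b
11) 2857.143ms=6b +142.857ms=3/10b
12) 3000.0ms=63/10b +142.857ms=3/10b
13) 3142.857ms=33/5b +142.857ms=3/10b
14) 3285.714ms=69/10b +142.857ms=3/10b
15) 3428.571ms=36/5b +142.857ms=3/10b
16) 3571.429ms=15/2b +178.571ms=3/8b
17) 3750.0ms=63/8b +178.571ms=3/8b
18) 3928.571ms=33/4b +178.571ms=3/8b
19) 4107.143ms=69/8b +178.571ms=3/8b
Σ=9b of 9 (126bpm 3/4) — PASS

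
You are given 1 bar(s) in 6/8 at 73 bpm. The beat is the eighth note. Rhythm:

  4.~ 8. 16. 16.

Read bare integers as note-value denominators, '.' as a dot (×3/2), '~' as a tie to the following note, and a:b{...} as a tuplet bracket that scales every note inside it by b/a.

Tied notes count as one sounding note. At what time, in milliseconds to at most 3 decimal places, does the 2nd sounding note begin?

note 2 onset = 9/2b = 3698.63ms

1. 0.0ms @ 0 + 3698.63ms (9/2)
2. 3698.63ms @ 9/2 + 616.438ms (3/4)
3. 4315.068ms @ 21/4 + 616.438ms (3/4)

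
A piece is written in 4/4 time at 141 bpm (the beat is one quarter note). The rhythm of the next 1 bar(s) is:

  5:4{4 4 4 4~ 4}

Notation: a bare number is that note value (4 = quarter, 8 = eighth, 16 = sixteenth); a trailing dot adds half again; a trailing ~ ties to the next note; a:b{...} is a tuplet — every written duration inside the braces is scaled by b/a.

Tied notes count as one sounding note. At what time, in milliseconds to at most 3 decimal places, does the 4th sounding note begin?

note 4 onset = 12/5b = 1021.277ms

1. 0.0ms @ 0 + 340.426ms (4/5)
2. 340.426ms @ 4/5 + 340.426ms (4/5)
3. 680.851ms @ 8/5 + 340.426ms (4/5)
4. 1021.277ms @ 12/5 + 680.851ms (8/5)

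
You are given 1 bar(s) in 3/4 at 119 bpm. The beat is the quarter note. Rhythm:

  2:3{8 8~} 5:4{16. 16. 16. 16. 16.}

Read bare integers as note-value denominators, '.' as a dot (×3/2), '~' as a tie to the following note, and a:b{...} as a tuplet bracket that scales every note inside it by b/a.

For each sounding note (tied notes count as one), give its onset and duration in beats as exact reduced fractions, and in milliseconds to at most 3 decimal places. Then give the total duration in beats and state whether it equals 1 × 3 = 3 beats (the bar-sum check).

1) 0.0ms=0b +378.151ms=3/4b
2) 378.151ms=3/4b +529.412ms=21/20b
3) 907.563ms=9/5b +151.261ms=3/10b
4) 1058.824ms=21/10b +151.261ms=3/10b
5) 1210.084ms=12/5b +151.261ms=3/10b
6) 1361.345ms=27/10b +151.261ms=3/10b
Σ=3b of 3 (119bpm 3/4) — PASS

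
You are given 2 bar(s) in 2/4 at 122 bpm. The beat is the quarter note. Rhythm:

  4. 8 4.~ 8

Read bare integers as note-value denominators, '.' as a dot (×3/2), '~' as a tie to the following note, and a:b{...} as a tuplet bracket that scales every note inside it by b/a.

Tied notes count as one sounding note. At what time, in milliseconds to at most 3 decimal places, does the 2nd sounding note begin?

1. 0.0ms @ 0 + 737.705ms (3/2)
2. 737.705ms @ 3/2 + 245.902ms (1/2)
3. 983.607ms @ 2 + 983.607ms (2)

note 2 onset = 3/2b = 737.705ms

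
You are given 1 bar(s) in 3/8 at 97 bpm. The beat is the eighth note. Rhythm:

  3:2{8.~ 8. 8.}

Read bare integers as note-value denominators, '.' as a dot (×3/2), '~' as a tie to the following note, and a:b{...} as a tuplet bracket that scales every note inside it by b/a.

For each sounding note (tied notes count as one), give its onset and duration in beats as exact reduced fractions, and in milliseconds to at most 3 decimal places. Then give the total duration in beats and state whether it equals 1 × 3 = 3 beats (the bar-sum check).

1) 0.0ms=0b +1237.113ms=2b
2) 1237.113ms=2b +618.557ms=1b
Σ=3b of 3 (97bpm 3/8) — PASS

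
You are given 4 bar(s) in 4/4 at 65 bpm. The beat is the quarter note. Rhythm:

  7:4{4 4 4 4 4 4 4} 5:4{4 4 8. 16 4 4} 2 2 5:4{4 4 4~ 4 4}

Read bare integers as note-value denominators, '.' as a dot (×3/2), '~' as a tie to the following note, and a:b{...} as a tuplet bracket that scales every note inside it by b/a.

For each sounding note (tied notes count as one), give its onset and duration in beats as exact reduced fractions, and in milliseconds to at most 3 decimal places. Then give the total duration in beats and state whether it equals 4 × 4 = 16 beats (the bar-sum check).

1) 0.0ms=0b +527.473ms=4/7b
2) 527.473ms=4/7b +527.473ms=4/7b
3) 1054.945ms=8/7b +527.473ms=4/7b
4) 1582.418ms=12/7b +527.473ms=4/7b
5) 2109.89ms=16/7b +527.473ms=4/7b
6) 2637.363ms=20/7b +527.473ms=4/7b
7) 3164.835ms=24/7b +527.473ms=4/7b
8) 3692.308ms=4b +738.462ms=4/5b
9) 4430.769ms=24/5b +738.462ms=4/5b
10) 5169.231ms=28/5b +553.846ms=3/5b
11) 5723.077ms=31/5b +184.615ms=1/5b
12) 5907.692ms=32/5b +738.462ms=4/5b
13) 6646.154ms=36/5b +738.462ms=4/5b
14) 7384.615ms=8b +1846.154ms=2b
15) 9230.769ms=10b +1846.154ms=2b
16) 11076.923ms=12b +738.462ms=4/5b
17) 11815.385ms=64/5b +738.462ms=4/5b
18) 12553.846ms=68/5b +1476.923ms=8/5b
19) 14030.769ms=76/5b +738.462ms=4/5b
Σ=16b of 16 (65bpm 4/4) — PASS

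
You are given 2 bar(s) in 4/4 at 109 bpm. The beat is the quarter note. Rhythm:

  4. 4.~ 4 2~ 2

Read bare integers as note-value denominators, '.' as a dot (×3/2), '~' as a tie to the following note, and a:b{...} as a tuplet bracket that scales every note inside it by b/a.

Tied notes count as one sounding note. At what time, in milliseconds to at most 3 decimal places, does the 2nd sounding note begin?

note 2 onset = 3/2b = 825.688ms

1. 0.0ms @ 0 + 825.688ms (3/2)
2. 825.688ms @ 3/2 + 1376.147ms (5/2)
3. 2201.835ms @ 4 + 2201.835ms (4)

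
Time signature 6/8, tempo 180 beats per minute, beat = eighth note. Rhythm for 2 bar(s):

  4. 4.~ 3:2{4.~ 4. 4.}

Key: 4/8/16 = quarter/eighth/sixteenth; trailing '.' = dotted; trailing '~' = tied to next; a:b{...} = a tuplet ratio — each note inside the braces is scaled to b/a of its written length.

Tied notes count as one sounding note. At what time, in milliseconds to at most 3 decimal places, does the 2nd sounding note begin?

1. 0.0ms @ 0 + 1000.0ms (3)
2. 1000.0ms @ 3 + 2333.333ms (7)
3. 3333.333ms @ 10 + 666.667ms (2)

note 2 onset = 3b = 1000.0ms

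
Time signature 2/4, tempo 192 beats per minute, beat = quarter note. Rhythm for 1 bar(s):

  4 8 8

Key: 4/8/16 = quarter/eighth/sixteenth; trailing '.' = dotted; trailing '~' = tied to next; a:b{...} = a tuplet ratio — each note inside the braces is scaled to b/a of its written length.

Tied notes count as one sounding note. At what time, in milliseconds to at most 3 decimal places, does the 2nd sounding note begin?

1. 0.0ms @ 0 + 312.5ms (1)
2. 312.5ms @ 1 + 156.25ms (1/2)
3. 468.75ms @ 3/2 + 156.25ms (1/2)

note 2 onset = 1b = 312.5ms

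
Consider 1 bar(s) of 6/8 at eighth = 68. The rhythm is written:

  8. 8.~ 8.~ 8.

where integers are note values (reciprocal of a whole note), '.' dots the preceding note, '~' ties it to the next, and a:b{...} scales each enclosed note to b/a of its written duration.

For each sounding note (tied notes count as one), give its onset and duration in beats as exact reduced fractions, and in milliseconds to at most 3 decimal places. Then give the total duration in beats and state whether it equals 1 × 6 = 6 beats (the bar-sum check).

1) 0.0ms=0b +1323.529ms=3/2b
2) 1323.529ms=3/2b +3970.588ms=9/2b
Σ=6b of 6 (68bpm 6/8) — PASS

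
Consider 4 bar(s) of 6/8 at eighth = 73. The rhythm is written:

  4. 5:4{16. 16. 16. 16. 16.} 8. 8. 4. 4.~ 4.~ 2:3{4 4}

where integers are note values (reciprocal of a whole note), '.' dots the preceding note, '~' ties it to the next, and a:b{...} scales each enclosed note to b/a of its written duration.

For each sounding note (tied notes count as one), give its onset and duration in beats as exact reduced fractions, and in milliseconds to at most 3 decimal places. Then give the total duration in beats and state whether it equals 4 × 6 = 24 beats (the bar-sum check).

1) 0.0ms=0b +2465.753ms=3b
2) 2465.753ms=3b +493.151ms=3/5b
3) 2958.904ms=18/5b +493.151ms=3/5b
4) 3452.055ms=21/5b +493.151ms=3/5b
5) 3945.205ms=24/5b +493.151ms=3/5b
6) 4438.356ms=27/5b +493.151ms=3/5b
7) 4931.507ms=6b +1232.877ms=3/2b
8) 6164.384ms=15/2b +1232.877ms=3/2b
9) 7397.26ms=9b +2465.753ms=3b
10) 9863.014ms=12b +7397.26ms=9b
11) 17260.274ms=21b +2465.753ms=3b
Σ=24b of 24 (73bpm 6/8) — PASS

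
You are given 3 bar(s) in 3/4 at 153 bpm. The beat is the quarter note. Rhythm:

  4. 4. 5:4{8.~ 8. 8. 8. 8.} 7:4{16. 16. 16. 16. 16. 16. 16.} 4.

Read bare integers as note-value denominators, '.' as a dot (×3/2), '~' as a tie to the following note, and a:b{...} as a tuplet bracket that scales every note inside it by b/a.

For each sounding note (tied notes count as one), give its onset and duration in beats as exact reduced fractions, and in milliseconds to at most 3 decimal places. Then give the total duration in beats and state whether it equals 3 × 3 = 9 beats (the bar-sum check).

1) 0.0ms=0b +588.235ms=3/2b
2) 588.235ms=3/2b +588.235ms=3/2b
3) 1176.471ms=3b +470.588ms=6/5b
4) 1647.059ms=21/5b +235.294ms=3/5b
5) 1882.353ms=24/5b +235.294ms=3/5b
6) 2117.647ms=27/5b +235.294ms=3/5b
7) 2352.941ms=6b +84.034ms=3/14b
8) 2436.975ms=87/14b +84.034ms=3/14b
9) 2521.008ms=45/7b +84.034ms=3/14b
10) 2605.042ms=93/14b +84.034ms=3/14b
11) 2689.076ms=48/7b +84.034ms=3/14b
12) 2773.109ms=99/14b +84.034ms=3/14b
13) 2857.143ms=51/7b +84.034ms=3/14b
14) 2941.176ms=15/2b +588.235ms=3/2b
Σ=9b of 9 (153bpm 3/4) — PASS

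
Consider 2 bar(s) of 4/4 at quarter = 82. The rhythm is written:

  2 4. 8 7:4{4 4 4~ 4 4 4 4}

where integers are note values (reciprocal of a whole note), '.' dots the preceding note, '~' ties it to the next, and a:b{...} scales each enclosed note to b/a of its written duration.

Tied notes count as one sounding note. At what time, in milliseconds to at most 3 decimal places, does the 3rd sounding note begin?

1. 0.0ms @ 0 + 1463.415ms (2)
2. 1463.415ms @ 2 + 1097.561ms (3/2)
3. 2560.976ms @ 7/2 + 365.854ms (1/2)
4. 2926.829ms @ 4 + 418.118ms (4/7)
5. 3344.948ms @ 32/7 + 418.118ms (4/7)
6. 3763.066ms @ 36/7 + 836.237ms (8/7)
7. 4599.303ms @ 44/7 + 418.118ms (4/7)
8. 5017.422ms @ 48/7 + 418.118ms (4/7)
9. 5435.54ms @ 52/7 + 418.118ms (4/7)

note 3 onset = 7/2b = 2560.976ms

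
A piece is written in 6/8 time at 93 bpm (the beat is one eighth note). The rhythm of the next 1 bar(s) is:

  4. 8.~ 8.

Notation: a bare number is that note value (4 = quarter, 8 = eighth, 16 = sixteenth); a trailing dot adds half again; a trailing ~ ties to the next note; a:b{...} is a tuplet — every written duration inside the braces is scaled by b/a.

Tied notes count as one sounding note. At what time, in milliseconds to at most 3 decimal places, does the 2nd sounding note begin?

note 2 onset = 3b = 1935.484ms

1. 0.0ms @ 0 + 1935.484ms (3)
2. 1935.484ms @ 3 + 1935.484ms (3)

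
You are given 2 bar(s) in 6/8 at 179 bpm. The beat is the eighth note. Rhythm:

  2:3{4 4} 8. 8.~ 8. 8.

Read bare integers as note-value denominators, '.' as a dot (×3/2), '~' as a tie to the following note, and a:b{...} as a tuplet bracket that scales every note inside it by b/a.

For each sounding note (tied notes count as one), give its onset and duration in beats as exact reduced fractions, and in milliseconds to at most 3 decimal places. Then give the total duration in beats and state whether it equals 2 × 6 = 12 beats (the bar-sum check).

1) 0.0ms=0b +1005.587ms=3b
2) 1005.587ms=3b +1005.587ms=3b
3) 2011.173ms=6b +502.793ms=3/2b
4) 2513.966ms=15/2b +1005.587ms=3b
5) 3519.553ms=21/2b +502.793ms=3/2b
Σ=12b of 12 (179bpm 6/8) — PASS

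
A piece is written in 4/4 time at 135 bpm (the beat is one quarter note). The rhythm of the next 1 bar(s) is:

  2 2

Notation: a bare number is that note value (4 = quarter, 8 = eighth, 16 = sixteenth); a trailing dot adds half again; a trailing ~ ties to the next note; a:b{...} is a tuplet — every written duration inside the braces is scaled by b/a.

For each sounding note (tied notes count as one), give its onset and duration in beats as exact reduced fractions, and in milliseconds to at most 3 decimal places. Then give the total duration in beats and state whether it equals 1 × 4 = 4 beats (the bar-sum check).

1) 0.0ms=0b +888.889ms=2b
2) 888.889ms=2b +888.889ms=2b
Σ=4b of 4 (135bpm 4/4) — PASS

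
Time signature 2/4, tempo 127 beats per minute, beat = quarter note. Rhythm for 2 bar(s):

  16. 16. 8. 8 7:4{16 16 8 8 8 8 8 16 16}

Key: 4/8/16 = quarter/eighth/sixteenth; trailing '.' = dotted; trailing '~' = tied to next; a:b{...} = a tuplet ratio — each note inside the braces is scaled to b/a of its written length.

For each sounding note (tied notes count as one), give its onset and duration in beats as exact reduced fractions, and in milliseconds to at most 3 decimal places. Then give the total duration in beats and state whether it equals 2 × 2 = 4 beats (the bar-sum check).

1) 0.0ms=0b +177.165ms=3/8b
2) 177.165ms=3/8b +177.165ms=3/8b
3) 354.331ms=3/4b +354.331ms=3/4b
4) 708.661ms=3/2b +236.22ms=1/2b
5) 944.882ms=2b +67.492ms=1/7b
6) 1012.373ms=15/7b +67.492ms=1/7b
7) 1079.865ms=16/7b +134.983ms=2/7b
8) 1214.848ms=18/7b +134.983ms=2/7b
9) 1349.831ms=20/7b +134.983ms=2/7b
10) 1484.814ms=22/7b +134.983ms=2/7b
11) 1619.798ms=24/7b +134.983ms=2/7b
12) 1754.781ms=26/7b +67.492ms=1/7b
13) 1822.272ms=27/7b +67.492ms=1/7b
Σ=4b of 4 (127bpm 2/4) — PASS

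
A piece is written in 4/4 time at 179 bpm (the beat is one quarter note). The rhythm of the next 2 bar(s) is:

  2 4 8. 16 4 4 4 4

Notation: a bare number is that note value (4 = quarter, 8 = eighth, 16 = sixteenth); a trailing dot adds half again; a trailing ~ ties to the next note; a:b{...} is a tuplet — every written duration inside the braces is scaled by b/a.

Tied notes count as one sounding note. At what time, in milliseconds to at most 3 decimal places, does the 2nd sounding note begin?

1. 0.0ms @ 0 + 670.391ms (2)
2. 670.391ms @ 2 + 335.196ms (1)
3. 1005.587ms @ 3 + 251.397ms (3/4)
4. 1256.983ms @ 15/4 + 83.799ms (1/4)
5. 1340.782ms @ 4 + 335.196ms (1)
6. 1675.978ms @ 5 + 335.196ms (1)
7. 2011.173ms @ 6 + 335.196ms (1)
8. 2346.369ms @ 7 + 335.196ms (1)

note 2 onset = 2b = 670.391ms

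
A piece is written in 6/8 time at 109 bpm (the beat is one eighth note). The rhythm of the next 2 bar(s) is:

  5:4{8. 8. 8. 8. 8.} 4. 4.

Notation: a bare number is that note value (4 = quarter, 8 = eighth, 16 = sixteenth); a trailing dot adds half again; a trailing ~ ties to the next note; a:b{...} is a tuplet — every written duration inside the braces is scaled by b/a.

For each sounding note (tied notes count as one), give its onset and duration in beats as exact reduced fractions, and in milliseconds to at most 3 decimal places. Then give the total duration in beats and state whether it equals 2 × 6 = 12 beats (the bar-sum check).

1) 0.0ms=0b +660.55ms=6/5b
2) 660.55ms=6/5b +660.55ms=6/5b
3) 1321.101ms=12/5b +660.55ms=6/5b
4) 1981.651ms=18/5b +660.55ms=6/5b
5) 2642.202ms=24/5b +660.55ms=6/5b
6) 3302.752ms=6b +1651.376ms=3b
7) 4954.128ms=9b +1651.376ms=3b
Σ=12b of 12 (109bpm 6/8) — PASS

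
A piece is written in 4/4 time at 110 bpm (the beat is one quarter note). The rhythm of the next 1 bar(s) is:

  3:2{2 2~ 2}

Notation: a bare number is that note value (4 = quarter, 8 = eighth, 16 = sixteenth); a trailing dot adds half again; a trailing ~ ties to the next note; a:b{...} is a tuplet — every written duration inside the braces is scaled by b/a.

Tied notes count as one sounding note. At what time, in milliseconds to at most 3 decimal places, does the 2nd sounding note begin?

1. 0.0ms @ 0 + 727.273ms (4/3)
2. 727.273ms @ 4/3 + 1454.545ms (8/3)

note 2 onset = 4/3b = 727.273ms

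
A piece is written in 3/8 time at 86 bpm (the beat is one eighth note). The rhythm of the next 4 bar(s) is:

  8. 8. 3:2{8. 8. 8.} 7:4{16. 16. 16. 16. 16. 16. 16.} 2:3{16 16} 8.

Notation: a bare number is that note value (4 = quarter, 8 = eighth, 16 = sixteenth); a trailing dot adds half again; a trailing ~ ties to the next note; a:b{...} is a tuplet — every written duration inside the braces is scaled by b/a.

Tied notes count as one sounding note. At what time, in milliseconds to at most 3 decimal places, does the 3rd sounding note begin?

1. 0.0ms @ 0 + 1046.512ms (3/2)
2. 1046.512ms @ 3/2 + 1046.512ms (3/2)
3. 2093.023ms @ 3 + 697.674ms (1)
4. 2790.698ms @ 4 + 697.674ms (1)
5. 3488.372ms @ 5 + 697.674ms (1)
6. 4186.047ms @ 6 + 299.003ms (3/7)
7. 4485.05ms @ 45/7 + 299.003ms (3/7)
8. 4784.053ms @ 48/7 + 299.003ms (3/7)
9. 5083.056ms @ 51/7 + 299.003ms (3/7)
10. 5382.06ms @ 54/7 + 299.003ms (3/7)
11. 5681.063ms @ 57/7 + 299.003ms (3/7)
12. 5980.066ms @ 60/7 + 299.003ms (3/7)
13. 6279.07ms @ 9 + 523.256ms (3/4)
14. 6802.326ms @ 39/4 + 523.256ms (3/4)
15. 7325.581ms @ 21/2 + 1046.512ms (3/2)

note 3 onset = 3b = 2093.023ms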